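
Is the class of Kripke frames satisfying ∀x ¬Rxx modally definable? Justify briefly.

If a class were modally definable it would be closed under surjective bounded morphisms (Goldblatt–Thomason).
The 5-cycle (worlds w0,w1,w2,w3,w4 with w0→w1→w2→w3→w4→w0) is irreflexive, and the map sending every world to a single reflexive point • is a surjective bounded morphism (forth: every edge maps to (•,•); back: every world has a successor). So any modal formula valid on the 5-cycle is also valid on the reflexive point, which is not irreflexive.
So no modal formula (or set of formulas) defines exactly the irreflexive frames.

Not definable by any modal formula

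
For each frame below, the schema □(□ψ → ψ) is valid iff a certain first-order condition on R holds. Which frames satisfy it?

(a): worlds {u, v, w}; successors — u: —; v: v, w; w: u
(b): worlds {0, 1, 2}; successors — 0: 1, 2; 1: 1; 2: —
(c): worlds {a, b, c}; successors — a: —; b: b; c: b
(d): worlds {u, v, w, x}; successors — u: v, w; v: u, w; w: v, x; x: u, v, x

(c)

This is the axiom for shift-reflexivity; its first-order frame correspondent is ∀x ∀y (Rxy → Ryy).
(a): fails — Rwu but not Ruu.
(b): fails — R02 but not R22.
(c): ✓.
(d): fails — Ruv but not Rvv.
Valid on: (c).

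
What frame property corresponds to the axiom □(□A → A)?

shift-reflexivity: ∀x ∀y (Rxy → Ryy)

This is the T□ axiom.
Its frame correspondent is shift-reflexivity — ∀x ∀y (Rxy → Ryy).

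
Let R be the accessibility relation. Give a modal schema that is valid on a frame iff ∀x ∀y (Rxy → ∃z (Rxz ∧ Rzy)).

The condition is density. The C4 schema □□p → □p defines it.
Suppose □□p→□p is valid. Take Rxy and set V(p)={w : xR²w}. Then □□p at x, so □p at x, so p at y, i.e. ∃z(Rxz∧Rzy).

□□p → □p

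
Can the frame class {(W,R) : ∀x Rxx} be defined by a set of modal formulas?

Yes, by □r → r

This is a Sahlqvist condition; the T axiom □r → r defines it.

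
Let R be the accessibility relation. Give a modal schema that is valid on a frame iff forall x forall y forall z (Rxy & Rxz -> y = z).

A defining formula is ◇r → □r (the CD axiom).
Suppose ◇r→□r is valid. Take Rxy, Rxz and set V(r)={y}. Then ◇r at x, so □r at x, so r at z, i.e. z=y.

◇r → □r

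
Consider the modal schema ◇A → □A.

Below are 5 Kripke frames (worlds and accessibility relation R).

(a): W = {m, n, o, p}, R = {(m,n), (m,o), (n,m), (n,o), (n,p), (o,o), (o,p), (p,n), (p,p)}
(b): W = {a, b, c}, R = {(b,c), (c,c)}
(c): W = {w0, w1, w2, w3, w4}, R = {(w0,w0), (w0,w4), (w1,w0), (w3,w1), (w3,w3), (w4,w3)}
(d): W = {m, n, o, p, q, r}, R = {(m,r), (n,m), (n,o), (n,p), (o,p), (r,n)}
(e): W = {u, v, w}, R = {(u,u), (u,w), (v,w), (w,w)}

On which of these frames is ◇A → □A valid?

(b)

The schema corresponds to partial functionality: ∀x ∀y ∀z (Rxy ∧ Rxz → y = z).
(a): fails — m sees both n and o.
(b): satisfies the condition.
(c): fails — w0 sees both w0 and w4.
(d): fails — n sees both m and o.
(e): fails — u sees both u and w.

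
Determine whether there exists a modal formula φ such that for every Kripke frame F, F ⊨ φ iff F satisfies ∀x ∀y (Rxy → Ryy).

Definable; □(□p → p) defines it

The condition is shift-reflexivity. A defining modal formula is □(□p → p).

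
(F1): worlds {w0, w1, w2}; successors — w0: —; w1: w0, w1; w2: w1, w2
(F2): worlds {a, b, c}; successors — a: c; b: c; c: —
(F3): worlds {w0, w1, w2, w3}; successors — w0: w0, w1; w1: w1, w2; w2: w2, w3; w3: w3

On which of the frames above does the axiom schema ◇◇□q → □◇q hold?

(F2)

Frame correspondent (Sahlqvist): ∀x ∀y ∀z ((xR²y ∧ xRz) → ∃w (yRw ∧ zRw)) — i.e. a generalized confluence (Geach) condition.
(F1): fails — w1R²w0, w1Rw0 but no w with w0Rw and w0Rw.
(F2): ✓.
(F3): fails — w0R²w2, w0Rw0 but no w with w2Rw and w0Rw.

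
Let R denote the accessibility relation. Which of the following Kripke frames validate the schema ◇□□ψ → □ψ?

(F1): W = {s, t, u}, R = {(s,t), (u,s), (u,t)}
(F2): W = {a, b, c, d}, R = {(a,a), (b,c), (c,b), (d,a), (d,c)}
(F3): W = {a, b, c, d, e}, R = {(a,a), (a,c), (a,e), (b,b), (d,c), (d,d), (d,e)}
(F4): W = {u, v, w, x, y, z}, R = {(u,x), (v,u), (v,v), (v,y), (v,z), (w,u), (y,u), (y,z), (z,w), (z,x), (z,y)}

none

This is the axiom for a generalized confluence (Geach) condition; its first-order frame correspondent is ∀x ∀y ∀z ((xRy ∧ xRz) → ∃w (yR²w ∧ z = w)).
(F1): fails — sRt, sRt but no w with tR²w and t=w.
(F2): fails — dRa, dRc but no w with aR²w and c=w.
(F3): fails — aRc, aRa but no w with cR²w and a=w.
(F4): fails — uRx, uRx but no t with xR²t and x=t.
Valid on no frame.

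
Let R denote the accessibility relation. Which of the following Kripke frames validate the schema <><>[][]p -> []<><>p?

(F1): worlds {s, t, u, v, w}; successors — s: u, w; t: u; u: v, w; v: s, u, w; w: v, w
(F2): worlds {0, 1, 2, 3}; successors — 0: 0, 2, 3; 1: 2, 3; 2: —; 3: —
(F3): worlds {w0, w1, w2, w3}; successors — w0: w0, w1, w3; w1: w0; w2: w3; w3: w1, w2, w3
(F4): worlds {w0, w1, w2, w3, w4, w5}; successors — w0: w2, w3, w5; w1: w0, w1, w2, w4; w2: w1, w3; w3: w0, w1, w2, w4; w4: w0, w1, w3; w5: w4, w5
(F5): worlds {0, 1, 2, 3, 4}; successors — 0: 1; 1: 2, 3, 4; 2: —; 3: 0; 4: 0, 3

Frame correspondent (Sahlqvist): forall x forall y forall z ((x R^2 y & xRz) -> exists w (y R^2 w & z R^2 w)) — i.e. a generalized confluence (Geach) condition.
(F1): condition met.
(F2): fails — 0R²0, 0R2 but no w with 0R²w and 2R²w.
(F3): condition met.
(F4): condition met.
(F5): fails — 0R²2, 0R1 but no w with 2R²w and 1R²w.
Valid on: (F1), (F3), (F4).

(F1), (F3), (F4)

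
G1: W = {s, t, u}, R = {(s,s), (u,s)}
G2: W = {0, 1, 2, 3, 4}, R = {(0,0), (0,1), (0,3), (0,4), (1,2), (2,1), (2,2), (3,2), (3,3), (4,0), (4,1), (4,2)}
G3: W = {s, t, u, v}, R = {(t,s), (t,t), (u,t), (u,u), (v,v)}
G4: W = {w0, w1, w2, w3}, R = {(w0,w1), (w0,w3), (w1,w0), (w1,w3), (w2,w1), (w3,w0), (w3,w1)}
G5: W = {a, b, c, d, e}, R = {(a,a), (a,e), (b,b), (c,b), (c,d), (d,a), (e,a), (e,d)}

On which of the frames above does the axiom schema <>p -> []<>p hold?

G1

The schema corresponds to the Euclidean property: forall x forall y forall z (Rxy & Rxz -> Ryz).
G1: satisfies the condition.
G2: fails — R01 and R00 but not R10.
G3: fails — Rts and Rts but not Rss.
G4: fails — Rw0w1 and Rw0w1 but not Rw1w1.
G5: fails — Rae and Rae but not Ree.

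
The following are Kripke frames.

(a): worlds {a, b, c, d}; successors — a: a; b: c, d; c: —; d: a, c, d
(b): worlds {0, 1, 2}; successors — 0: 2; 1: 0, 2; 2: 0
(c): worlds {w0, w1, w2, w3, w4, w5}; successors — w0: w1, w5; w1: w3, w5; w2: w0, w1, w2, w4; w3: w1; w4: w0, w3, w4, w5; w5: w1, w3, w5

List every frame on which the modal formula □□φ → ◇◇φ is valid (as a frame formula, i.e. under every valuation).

The schema corresponds to a generalized confluence (Geach) condition: ∀x ∃w (xR²w ∧ xR²w).
(a): fails — at c but no w with cR²w and cR²w.
(b): condition met.
(c): condition met.
Valid on: (b), (c).

(b), (c)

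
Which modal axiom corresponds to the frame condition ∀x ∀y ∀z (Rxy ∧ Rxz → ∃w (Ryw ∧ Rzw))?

A defining formula is ◇□s → □◇s (the .2 axiom).
Suppose ◇□s→□◇s is valid. Take Rxy, Rxz and set V(s)={w : Ryw}. Then □s at y so ◇□s at x, so □◇s at x, so ◇s at z, giving w with Rzw and Ryw.

◇□s → □◇s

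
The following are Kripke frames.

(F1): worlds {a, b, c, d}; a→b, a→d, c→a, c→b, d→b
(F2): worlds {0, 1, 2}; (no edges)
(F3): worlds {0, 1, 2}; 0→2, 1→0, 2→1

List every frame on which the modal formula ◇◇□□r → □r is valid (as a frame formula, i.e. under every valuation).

This is the axiom for a generalized confluence (Geach) condition; its first-order frame correspondent is ∀x ∀y ∀z ((xR²y ∧ xRz) → ∃w (yR²w ∧ z = w)).
(F1): fails — aR²b, aRb but no w with bR²w and b=w.
(F2): condition met.
(F3): condition met.

(F2), (F3)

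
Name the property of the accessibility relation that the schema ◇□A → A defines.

Symmetry

Equivalently (dual form): A → □◇A.
Suppose A→□◇A is valid. Take Rxy and set V(A)={x}. Then A at x, so □◇A at x, so ◇A at y, so some z with Ryz has A; z=x, i.e. Ryx.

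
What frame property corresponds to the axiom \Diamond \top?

This is a form of the D axiom.
Its frame correspondent is seriality — \forall x \exists y Rxy.

Seriality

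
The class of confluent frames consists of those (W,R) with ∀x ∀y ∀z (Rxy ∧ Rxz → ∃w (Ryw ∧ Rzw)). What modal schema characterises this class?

◇□r → □◇r

This is convergence; the standard corresponding axiom is .2: ◇□r → □◇r.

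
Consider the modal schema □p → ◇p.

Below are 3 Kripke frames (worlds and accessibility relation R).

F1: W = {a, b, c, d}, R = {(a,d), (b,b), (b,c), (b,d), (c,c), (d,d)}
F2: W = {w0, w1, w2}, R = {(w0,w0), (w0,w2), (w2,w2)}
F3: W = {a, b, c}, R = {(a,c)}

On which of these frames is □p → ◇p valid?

F1

This is the axiom for seriality; its first-order frame correspondent is ∀x ∃y Rxy.
F1: ✓.
F2: fails — world w1 has no successor.
F3: fails — world b has no successor.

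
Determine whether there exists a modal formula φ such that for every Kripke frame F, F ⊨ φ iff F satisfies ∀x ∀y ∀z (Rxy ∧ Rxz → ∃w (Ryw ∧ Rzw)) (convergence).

The condition is convergence. A defining modal formula is ◇□q → □◇q.
Suppose ◇□q→□◇q is valid. Take Rxy, Rxz and set V(q)={w : Ryw}. Then □q at y so ◇□q at x, so □◇q at x, so ◇q at z, giving w with Rzw and Ryw.

Definable; ◇□q → □◇q defines it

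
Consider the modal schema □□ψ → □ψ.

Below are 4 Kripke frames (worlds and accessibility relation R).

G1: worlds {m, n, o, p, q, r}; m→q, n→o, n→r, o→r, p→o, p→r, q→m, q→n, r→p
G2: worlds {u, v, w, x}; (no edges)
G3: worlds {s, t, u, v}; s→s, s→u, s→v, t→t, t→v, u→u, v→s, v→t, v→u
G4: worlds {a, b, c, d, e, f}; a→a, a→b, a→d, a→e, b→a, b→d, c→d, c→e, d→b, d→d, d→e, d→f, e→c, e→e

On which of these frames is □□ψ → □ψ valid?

G2, G3, G4

Frame correspondent (Sahlqvist): ∀x ∀y (Rxy → ∃z (Rxz ∧ Rzy)) — i.e. density.
G1: fails — Ror but no z with Roz and Rzr.
G2: holds.
G3: holds.
G4: holds.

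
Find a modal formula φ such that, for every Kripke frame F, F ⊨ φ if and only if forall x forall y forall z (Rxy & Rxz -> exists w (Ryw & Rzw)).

This is convergence; the standard corresponding axiom is .2: ◇□r → □◇r.
Suppose ◇□r→□◇r is valid. Take Rxy, Rxz and set V(r)={w : Ryw}. Then □r at y so ◇□r at x, so □◇r at x, so ◇r at z, giving w with Rzw and Ryw.

◇□r → □◇r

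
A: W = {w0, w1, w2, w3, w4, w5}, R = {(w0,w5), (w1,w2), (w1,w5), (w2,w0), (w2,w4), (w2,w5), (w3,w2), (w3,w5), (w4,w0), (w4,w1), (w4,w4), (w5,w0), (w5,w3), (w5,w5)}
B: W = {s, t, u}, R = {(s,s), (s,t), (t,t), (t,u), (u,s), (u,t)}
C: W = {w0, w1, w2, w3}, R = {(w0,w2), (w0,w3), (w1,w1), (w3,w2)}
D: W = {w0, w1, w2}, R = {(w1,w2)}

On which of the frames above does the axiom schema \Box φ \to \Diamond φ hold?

This is the axiom for seriality; its first-order frame correspondent is \forall x \exists y Rxy.
A: ✓.
B: ✓.
C: fails — world w2 has no successor.
D: fails — world w0 has no successor.
Valid on: A, B.

A, B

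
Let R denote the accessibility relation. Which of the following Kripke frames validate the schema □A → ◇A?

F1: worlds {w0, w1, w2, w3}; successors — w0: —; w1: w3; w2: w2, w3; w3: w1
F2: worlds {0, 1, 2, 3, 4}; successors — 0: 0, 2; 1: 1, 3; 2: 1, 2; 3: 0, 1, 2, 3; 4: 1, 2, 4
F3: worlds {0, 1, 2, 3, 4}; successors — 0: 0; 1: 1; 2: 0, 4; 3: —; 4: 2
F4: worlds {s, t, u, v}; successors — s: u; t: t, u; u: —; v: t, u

F2

The schema corresponds to seriality: ∀x ∃y Rxy.
F1: fails — world w0 has no successor.
F2: condition met.
F3: fails — world 3 has no successor.
F4: fails — world u has no successor.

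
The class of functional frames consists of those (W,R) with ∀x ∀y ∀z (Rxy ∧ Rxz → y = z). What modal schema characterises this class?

The condition is partial functionality. The CD schema ◇r → □r defines it.
Suppose ◇r→□r is valid. Take Rxy, Rxz and set V(r)={y}. Then ◇r at x, so □r at x, so r at z, i.e. z=y.

◇r → □r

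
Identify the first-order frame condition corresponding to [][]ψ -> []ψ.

Suppose □□ψ→□ψ is valid. Take Rxy and set V(ψ)={w : xR²w}. Then □□ψ at x, so □ψ at x, so ψ at y, i.e. ∃z(Rxz∧Rzy).

density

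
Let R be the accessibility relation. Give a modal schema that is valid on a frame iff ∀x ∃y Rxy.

This is seriality; the standard corresponding axiom is D: □q → ◇q.
Suppose □q→◇q is valid. At any x set V(q)=W. Then □q at x, so ◇q at x, so x has a successor.

□q → ◇q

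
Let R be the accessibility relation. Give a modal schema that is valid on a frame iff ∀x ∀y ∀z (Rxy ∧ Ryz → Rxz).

A defining formula is □q → □□q (the 4 axiom).
Suppose □q→□□q is valid. Take Rxy, Ryz and set V(q)={w : Rxw}. Then □q at x, so □□q at x, so □q at y, so q at z, i.e. Rxz.

□q → □□q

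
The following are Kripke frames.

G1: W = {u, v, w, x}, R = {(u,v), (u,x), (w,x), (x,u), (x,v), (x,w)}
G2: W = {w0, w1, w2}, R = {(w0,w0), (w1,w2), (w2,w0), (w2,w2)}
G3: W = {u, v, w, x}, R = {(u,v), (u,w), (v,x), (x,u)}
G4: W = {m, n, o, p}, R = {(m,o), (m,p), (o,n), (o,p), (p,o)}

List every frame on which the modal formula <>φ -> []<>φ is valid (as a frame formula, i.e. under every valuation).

none

The schema corresponds to the Euclidean property: forall x forall y forall z (Rxy & Rxz -> Ryz).
G1: fails — Ruv and Ruv but not Rvv.
G2: fails — Rw2w0 and Rw2w2 but not Rw0w2.
G3: fails — Ruv and Ruv but not Rvv.
G4: fails — Rmo and Rmo but not Roo.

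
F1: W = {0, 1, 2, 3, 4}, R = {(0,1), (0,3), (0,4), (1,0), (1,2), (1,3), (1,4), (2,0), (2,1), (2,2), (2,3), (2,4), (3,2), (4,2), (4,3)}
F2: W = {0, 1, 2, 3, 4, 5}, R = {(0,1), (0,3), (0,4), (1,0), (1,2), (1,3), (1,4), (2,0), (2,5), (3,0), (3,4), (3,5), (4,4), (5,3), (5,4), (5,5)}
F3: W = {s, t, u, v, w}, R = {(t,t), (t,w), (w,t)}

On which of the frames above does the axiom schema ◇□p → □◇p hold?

Frame correspondent (Sahlqvist): ∀x ∀y ∀z (Rxy ∧ Rxz → ∃w (Ryw ∧ Rzw)) — i.e. convergence.
F1: fails — R10 and R13 but 0 and 3 have no common successor.
F2: fails — R10 and R12 but 0 and 2 have no common successor.
F3: holds.

F3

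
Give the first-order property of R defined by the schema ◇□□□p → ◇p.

∀x ∀y (xRy → ∃w (yR³w ∧ xRw))

This is a Sahlqvist (Geach-type) schema ◇^1□^3p → □^0◇^1p.
Minimal-valuation argument: fix x; take any y with xR^1y and any z with xR^0z. Set V(p) to the set of worlds R-reachable from y in exactly 3 steps. Then □^3p holds at y, so the antecedent holds at x; validity forces ◇^1p at z, giving a w with zR^1w and yR^3w.
First-order correspondent: ∀x ∀y (xRy → ∃w (yR³w ∧ xRw)).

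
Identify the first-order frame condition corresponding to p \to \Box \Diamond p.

Suppose p→□◇p is valid. Take Rxy and set V(p)={x}. Then p at x, so □◇p at x, so ◇p at y, so some z with Ryz has p; z=x, i.e. Ryx.

Symmetry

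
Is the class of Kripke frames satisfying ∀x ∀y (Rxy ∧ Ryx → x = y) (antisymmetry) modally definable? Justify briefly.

Not definable by any modal formula

Modal frame validity is preserved under surjective bounded morphisms.
The 4-cycle (worlds s,t,u,v with s→t→u→v→s) is antisymmetric. Sending even-indexed worlds to s and odd-indexed worlds to t is a surjective bounded morphism onto the two-world frame with s↔t, which is not antisymmetric.
So no modal formula (or set of formulas) defines exactly the antisymmetric frames.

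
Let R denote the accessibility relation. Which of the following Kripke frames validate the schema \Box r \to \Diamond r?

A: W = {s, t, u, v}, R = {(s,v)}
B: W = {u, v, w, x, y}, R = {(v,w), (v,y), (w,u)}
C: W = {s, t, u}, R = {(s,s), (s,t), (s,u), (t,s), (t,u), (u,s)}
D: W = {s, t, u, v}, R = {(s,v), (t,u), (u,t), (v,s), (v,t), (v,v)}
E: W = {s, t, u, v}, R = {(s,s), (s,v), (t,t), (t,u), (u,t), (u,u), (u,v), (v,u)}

This is the axiom for seriality; its first-order frame correspondent is \forall x \exists y Rxy.
A: fails — world t has no successor.
B: fails — world u has no successor.
C: ✓.
D: ✓.
E: ✓.

C, D, E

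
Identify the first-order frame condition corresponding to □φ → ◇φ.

Suppose □φ→◇φ is valid. At any x set V(φ)=W. Then □φ at x, so ◇φ at x, so x has a successor.

Seriality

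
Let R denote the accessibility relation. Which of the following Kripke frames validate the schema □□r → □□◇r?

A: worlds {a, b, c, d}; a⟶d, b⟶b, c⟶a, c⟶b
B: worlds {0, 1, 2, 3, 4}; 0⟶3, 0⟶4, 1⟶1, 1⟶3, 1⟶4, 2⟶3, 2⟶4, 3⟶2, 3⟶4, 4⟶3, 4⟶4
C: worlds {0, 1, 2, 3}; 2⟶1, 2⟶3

The schema corresponds to a generalized confluence (Geach) condition: ∀x ∀z (xR²z → ∃w (xR²w ∧ zRw)).
A: fails — cR²d but no w with cR²w and dRw.
B: holds.
C: holds.
Valid on: B, C.

B, C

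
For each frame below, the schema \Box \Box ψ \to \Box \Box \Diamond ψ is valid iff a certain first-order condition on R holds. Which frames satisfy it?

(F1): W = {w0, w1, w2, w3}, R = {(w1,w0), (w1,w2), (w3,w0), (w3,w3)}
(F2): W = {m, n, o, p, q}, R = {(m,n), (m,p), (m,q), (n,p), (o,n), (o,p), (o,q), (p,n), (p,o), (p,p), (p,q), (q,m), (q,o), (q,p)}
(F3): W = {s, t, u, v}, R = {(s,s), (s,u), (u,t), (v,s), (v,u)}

(F2)

Frame correspondent (Sahlqvist): \forall x \forall z (x R^2 z \to \exists w (x R^2 w \wedge zRw)) — i.e. a generalized confluence (Geach) condition.
(F1): fails — w3R²w0 but no w with w3R²w and w0Rw.
(F2): holds.
(F3): fails — sR²t but no w with sR²w and tRw.
Valid on: (F2).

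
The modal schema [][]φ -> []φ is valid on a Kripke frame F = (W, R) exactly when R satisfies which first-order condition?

Suppose □□φ→□φ is valid. Take Rxy and set V(φ)={w : xR²w}. Then □□φ at x, so □φ at x, so φ at y, i.e. ∃z(Rxz∧Rzy).
The converse is a direct semantic check.
So the correspondent is density.

Density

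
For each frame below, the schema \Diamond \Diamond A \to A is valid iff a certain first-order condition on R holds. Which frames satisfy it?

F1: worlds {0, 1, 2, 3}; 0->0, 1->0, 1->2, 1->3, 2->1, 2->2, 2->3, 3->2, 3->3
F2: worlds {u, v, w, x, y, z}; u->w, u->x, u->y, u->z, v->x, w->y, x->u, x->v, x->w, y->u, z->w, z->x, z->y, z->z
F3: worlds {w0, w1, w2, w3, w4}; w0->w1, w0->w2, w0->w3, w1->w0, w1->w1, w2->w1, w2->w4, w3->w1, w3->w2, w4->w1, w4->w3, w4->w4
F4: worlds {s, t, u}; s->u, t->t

This is the axiom for a generalized confluence (Geach) condition; its first-order frame correspondent is \forall x \forall y (x R^2 y \to \exists w (y = w \wedge x = w)).
F1: fails — 1R²0 but 0 ≠ 1.
F2: fails — uR²v but v ≠ u.
F3: fails — w0R²w1 but w1 ≠ w0.
F4: satisfies the condition.
Valid on: F4.

F4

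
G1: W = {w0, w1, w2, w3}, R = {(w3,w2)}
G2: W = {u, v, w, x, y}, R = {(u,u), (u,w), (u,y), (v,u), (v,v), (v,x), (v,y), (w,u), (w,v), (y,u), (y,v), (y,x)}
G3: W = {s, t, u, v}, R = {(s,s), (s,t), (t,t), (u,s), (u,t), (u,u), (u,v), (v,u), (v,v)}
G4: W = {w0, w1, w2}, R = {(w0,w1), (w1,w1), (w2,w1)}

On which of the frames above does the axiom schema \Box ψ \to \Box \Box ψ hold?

G1, G4

This is the axiom for transitivity; its first-order frame correspondent is \forall x \forall y \forall z (Rxy \wedge Ryz \to Rxz).
G1: holds.
G2: fails — Ruw and Rwv but not Ruv.
G3: fails — Rvu and Rut but not Rvt.
G4: holds.
Valid on: G1, G4.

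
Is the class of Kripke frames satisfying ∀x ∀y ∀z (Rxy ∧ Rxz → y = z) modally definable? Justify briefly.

Yes: it is partial functionality, defined by the CD schema ◇p → □p.

Definable; ◇p → □p defines it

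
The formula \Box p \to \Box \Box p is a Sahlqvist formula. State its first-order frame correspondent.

Suppose □p→□□p is valid. Take Rxy, Ryz and set V(p)={w : Rxw}. Then □p at x, so □□p at x, so □p at y, so p at z, i.e. Rxz.
Conversely, on a frame with transitivity the schema holds at every world under every valuation.
Frame condition: \forall x \forall y \forall z (Rxy \wedge Ryz \to Rxz).

transitivity: \forall x \forall y \forall z (Rxy \wedge Ryz \to Rxz)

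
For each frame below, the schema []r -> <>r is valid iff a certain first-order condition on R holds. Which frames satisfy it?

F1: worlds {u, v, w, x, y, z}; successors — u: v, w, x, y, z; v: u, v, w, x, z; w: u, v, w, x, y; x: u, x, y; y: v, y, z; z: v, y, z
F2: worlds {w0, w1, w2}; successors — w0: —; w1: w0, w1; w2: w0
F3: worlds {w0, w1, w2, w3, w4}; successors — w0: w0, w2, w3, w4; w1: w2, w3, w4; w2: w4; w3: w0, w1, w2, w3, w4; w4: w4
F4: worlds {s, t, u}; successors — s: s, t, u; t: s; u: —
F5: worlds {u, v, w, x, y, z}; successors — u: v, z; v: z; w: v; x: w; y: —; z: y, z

F1, F3

This is the axiom for seriality; its first-order frame correspondent is forall x exists y Rxy.
F1: holds.
F2: fails — world w0 has no successor.
F3: holds.
F4: fails — world u has no successor.
F5: fails — world y has no successor.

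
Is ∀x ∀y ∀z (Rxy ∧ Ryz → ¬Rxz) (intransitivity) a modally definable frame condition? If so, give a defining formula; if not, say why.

Not definable by any modal formula

Any modally definable frame class is closed under surjective bounded morphisms.
The 5-cycle (worlds s,t,u,v,w with s→t→u→v→w→s) is intransitive. Mapping every world to a single reflexive point • is a surjective bounded morphism; the reflexive point is not intransitive (R••∧R•• but R••).
So no modal formula (or set of formulas) defines exactly the intransitive frames.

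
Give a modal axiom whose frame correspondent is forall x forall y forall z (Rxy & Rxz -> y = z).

The condition is partial functionality. The CD schema ◇q → □q defines it.
Suppose ◇q→□q is valid. Take Rxy, Rxz and set V(q)={y}. Then ◇q at x, so □q at x, so q at z, i.e. z=y.

◇q → □q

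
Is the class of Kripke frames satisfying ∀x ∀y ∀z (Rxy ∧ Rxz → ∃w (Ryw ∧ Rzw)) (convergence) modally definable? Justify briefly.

Yes: it is convergence, defined by the .2 schema ◇□p → □◇p.
Suppose ◇□p→□◇p is valid. Take Rxy, Rxz and set V(p)={w : Ryw}. Then □p at y so ◇□p at x, so □◇p at x, so ◇p at z, giving w with Rzw and Ryw.

Definable; ◇□p → □◇p defines it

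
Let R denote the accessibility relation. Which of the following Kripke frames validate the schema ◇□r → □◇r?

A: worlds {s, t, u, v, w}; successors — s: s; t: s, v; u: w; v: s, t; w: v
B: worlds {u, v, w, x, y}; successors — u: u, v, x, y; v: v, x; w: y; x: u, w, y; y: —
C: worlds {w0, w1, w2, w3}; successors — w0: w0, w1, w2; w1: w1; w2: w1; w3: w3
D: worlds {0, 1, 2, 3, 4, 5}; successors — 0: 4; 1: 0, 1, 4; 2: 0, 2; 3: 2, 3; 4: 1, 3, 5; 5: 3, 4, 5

This is the axiom for convergence; its first-order frame correspondent is ∀x ∀y ∀z (Rxy ∧ Rxz → ∃w (Ryw ∧ Rzw)).
A: satisfies the condition.
B: fails — Ruv and Rux but v and x have no common successor.
C: satisfies the condition.
D: fails — R10 and R14 but 0 and 4 have no common successor.
Valid on: A, C.

A, C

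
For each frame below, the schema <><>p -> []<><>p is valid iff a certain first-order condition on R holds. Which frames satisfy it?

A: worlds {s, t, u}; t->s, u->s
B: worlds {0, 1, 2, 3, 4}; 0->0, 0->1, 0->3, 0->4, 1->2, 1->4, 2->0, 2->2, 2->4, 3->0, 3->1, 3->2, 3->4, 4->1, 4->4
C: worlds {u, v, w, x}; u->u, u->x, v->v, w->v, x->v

Frame correspondent (Sahlqvist): forall x forall y forall z ((x R^2 y & xRz) -> exists w (y = w & z R^2 w)) — i.e. a generalized confluence (Geach) condition.
A: condition met.
B: fails — 0R²0, 0R4 but no w with 0=w and 4R²w.
C: fails — uR²u, uRx but no t with u=t and xR²t.
Valid on: A.

A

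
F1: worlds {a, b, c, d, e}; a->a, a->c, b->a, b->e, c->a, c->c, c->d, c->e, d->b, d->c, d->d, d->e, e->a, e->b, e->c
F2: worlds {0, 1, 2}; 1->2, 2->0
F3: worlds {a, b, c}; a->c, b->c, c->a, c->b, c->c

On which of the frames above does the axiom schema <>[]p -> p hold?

F3

Frame correspondent (Sahlqvist): forall x forall y (Rxy -> Ryx) — i.e. symmetry.
F1: fails — Rde but not Red.
F2: fails — R12 but not R21.
F3: condition met.
Valid on: F3.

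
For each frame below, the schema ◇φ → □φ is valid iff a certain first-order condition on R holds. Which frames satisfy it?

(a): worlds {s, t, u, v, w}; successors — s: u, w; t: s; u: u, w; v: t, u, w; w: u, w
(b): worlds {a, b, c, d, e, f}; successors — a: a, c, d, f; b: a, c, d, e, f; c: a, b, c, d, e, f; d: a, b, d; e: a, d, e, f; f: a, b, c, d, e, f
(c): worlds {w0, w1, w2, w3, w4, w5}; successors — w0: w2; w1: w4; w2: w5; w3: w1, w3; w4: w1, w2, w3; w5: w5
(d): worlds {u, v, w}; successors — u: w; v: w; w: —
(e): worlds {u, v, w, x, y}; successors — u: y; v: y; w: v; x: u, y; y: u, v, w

(d)

Frame correspondent (Sahlqvist): ∀x ∀y ∀z (Rxy ∧ Rxz → y = z) — i.e. partial functionality.
(a): fails — s sees both u and w.
(b): fails — a sees both a and c.
(c): fails — w3 sees both w1 and w3.
(d): holds.
(e): fails — x sees both u and y.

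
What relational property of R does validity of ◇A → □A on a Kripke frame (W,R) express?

Suppose ◇A→□A is valid. Take Rxy, Rxz and set V(A)={y}. Then ◇A at x, so □A at x, so A at z, i.e. z=y.

Partial functionality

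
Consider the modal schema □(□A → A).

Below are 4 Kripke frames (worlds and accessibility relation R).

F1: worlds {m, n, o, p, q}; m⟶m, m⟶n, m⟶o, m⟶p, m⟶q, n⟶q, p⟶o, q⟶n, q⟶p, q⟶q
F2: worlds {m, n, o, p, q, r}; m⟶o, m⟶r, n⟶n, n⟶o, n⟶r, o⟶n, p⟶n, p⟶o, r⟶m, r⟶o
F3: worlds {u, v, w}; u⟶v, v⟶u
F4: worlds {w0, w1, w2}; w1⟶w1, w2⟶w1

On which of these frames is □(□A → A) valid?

F4

Frame correspondent (Sahlqvist): ∀x ∀y (Rxy → Ryy) — i.e. shift-reflexivity.
F1: fails — Rpo but not Roo.
F2: fails — Rnr but not Rrr.
F3: fails — Ruv but not Rvv.
F4: satisfies the condition.
Valid on: F4.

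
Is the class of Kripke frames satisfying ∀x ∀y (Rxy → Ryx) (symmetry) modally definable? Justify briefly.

Yes — defined by r → □◇r

The condition is symmetry. A defining modal formula is r → □◇r.
Suppose r→□◇r is valid. Take Rxy and set V(r)={x}. Then r at x, so □◇r at x, so ◇r at y, so some z with Ryz has r; z=x, i.e. Ryx.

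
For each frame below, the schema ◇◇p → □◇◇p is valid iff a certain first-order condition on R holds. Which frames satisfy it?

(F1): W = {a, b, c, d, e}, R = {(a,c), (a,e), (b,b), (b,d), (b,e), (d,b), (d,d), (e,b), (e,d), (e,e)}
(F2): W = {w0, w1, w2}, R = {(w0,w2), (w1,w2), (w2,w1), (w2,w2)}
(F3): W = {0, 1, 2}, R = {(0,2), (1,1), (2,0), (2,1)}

Frame correspondent (Sahlqvist): ∀x ∀y ∀z ((xR²y ∧ xRz) → ∃w (y = w ∧ zR²w)) — i.e. a generalized confluence (Geach) condition.
(F1): fails — aR²b, aRc but no w with b=w and cR²w.
(F2): ✓.
(F3): fails — 0R²0, 0R2 but no w with 0=w and 2R²w.

(F2)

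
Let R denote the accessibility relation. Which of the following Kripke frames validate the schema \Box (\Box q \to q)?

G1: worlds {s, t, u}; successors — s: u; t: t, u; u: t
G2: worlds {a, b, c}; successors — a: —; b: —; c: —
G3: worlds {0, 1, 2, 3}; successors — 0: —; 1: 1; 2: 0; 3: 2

G2

This is the axiom for shift-reflexivity; its first-order frame correspondent is \forall x \forall y (Rxy \to Ryy).
G1: fails — Rsu but not Ruu.
G2: satisfies the condition.
G3: fails — R20 but not R00.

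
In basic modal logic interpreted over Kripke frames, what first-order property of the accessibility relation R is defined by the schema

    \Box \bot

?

emptiness of R: \forall x \forall y \neg Rxy

□⊥ is valid iff no world has any successor (otherwise □⊥ fails at any world with one).
Conversely, on a frame with emptiness of R the schema holds at every world under every valuation.
Frame condition: \forall x \forall y \neg Rxy.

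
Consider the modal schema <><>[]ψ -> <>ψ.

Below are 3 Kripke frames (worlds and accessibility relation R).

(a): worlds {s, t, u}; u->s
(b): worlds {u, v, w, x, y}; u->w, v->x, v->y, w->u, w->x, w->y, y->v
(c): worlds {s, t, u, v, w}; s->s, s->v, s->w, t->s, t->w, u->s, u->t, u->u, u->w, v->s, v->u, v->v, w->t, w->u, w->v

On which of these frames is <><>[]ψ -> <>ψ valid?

The schema corresponds to a generalized confluence (Geach) condition: forall x forall y (x R^2 y -> exists w (yRw & xRw)).
(a): ✓.
(b): fails — uR²x but no t with xRt and uRt.
(c): fails — tR²w but no w* with wRw* and tRw*.
Valid on: (a).

(a)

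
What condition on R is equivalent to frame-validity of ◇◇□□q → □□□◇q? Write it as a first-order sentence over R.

This is a Sahlqvist (Geach-type) schema ◇^2□^2q → □^3◇^1q.
First-order correspondent: ∀x ∀y ∀z ((xR²y ∧ xR³z) → ∃w (yR²w ∧ zRw)).

∀x ∀y ∀z ((xR²y ∧ xR³z) → ∃w (yR²w ∧ zRw))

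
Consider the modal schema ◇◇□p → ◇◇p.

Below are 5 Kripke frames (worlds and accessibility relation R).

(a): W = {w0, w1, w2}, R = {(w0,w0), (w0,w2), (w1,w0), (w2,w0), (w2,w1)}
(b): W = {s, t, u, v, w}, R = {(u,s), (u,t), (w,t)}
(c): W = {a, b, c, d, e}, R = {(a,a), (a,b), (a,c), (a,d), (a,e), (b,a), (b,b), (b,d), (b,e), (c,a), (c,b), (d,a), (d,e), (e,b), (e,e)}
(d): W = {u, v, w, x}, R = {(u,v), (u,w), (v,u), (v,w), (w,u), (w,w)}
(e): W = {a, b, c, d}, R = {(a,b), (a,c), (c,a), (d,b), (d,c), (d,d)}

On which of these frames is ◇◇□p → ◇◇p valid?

(a), (b), (c), (d)

This is the axiom for a generalized confluence (Geach) condition; its first-order frame correspondent is ∀x ∀y (xR²y → ∃w (yRw ∧ xR²w)).
(a): holds.
(b): holds.
(c): holds.
(d): holds.
(e): fails — aR²a but no w with aRw and aR²w.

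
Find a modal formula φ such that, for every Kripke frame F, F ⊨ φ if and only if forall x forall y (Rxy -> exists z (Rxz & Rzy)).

This is density; the standard corresponding axiom is C4: □□r → □r.

□□r → □r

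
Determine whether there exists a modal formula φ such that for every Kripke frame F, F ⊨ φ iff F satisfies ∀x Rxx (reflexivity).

Yes: it is reflexivity, defined by the T schema □r → r.
Suppose □r→r is valid. At any x set V(r)={w : Rxw}. Then □r holds at x, so r holds at x, i.e. Rxx.

Definable; □r → r defines it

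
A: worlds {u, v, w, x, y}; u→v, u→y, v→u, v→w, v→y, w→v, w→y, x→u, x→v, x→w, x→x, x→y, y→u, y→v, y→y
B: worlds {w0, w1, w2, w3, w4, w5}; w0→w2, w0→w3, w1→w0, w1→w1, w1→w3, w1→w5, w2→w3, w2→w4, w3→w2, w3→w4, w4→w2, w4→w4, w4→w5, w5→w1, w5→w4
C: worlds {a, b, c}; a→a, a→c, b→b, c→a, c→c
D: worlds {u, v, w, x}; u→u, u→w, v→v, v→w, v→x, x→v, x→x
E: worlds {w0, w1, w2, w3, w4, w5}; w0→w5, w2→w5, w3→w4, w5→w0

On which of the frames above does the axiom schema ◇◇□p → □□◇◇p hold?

The schema corresponds to a generalized confluence (Geach) condition: ∀x ∀y ∀z ((xR²y ∧ xR²z) → ∃w (yRw ∧ zR²w)).
A: satisfies the condition.
B: satisfies the condition.
C: satisfies the condition.
D: fails — uR²u, uR²w but no t with uRt and wR²t.
E: fails — w0R²w0, w0R²w0 but no w with w0Rw and w0R²w.

A, B, C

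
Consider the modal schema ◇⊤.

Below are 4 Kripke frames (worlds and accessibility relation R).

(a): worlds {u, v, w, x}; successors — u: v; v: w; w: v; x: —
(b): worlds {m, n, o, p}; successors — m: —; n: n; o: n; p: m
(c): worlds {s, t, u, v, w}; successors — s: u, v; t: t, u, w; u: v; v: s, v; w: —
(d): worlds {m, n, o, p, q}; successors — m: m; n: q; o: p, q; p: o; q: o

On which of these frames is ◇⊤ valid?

(d)

The schema corresponds to seriality: ∀x ∃y Rxy.
(a): fails — world x has no successor.
(b): fails — world m has no successor.
(c): fails — world w has no successor.
(d): condition met.
Valid on: (d).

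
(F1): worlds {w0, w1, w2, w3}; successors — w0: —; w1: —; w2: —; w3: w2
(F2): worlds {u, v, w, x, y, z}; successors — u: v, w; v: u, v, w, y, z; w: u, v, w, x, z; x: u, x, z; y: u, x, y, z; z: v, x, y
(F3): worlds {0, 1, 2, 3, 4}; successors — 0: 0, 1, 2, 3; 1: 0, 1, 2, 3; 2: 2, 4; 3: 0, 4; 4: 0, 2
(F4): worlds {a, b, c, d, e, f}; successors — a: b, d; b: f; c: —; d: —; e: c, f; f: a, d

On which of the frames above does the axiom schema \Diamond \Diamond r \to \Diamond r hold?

This is the axiom for transitivity; its first-order frame correspondent is \forall x \forall y \forall z (Rxy \wedge Ryz \to Rxz).
(F1): condition met.
(F2): fails — Ruv and Rvz but not Ruz.
(F3): fails — R34 and R42 but not R32.
(F4): fails — Rbf and Rfd but not Rbd.
Valid on: (F1).

(F1)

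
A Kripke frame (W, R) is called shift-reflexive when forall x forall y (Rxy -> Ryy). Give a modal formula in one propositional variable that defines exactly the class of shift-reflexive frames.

□(□ψ → ψ)

The condition is shift-reflexivity. The T□ schema □(□ψ → ψ) defines it.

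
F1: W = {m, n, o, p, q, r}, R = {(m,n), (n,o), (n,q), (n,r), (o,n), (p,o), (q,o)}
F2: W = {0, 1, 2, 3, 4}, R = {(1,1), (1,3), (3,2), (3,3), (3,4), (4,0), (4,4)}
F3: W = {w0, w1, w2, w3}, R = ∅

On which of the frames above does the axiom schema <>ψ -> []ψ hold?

F3

The schema corresponds to partial functionality: forall x forall y forall z (Rxy & Rxz -> y = z).
F1: fails — n sees both o and q.
F2: fails — 1 sees both 1 and 3.
F3: ✓.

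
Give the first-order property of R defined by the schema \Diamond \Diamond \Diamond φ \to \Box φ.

This is a Sahlqvist (Geach-type) schema ◇^3□^0φ → □^1◇^0φ.
Minimal-valuation argument: fix x; take any y with xR^3y and any z with xR^1z. Set V(φ) to the set of worlds R-reachable from y in exactly 0 steps. Then □^0φ holds at y, so the antecedent holds at x; validity forces ◇^0φ at z, giving a w with zR^0w and yR^0w.
First-order correspondent: \forall x \forall y \forall z ((x R^3 y \wedge xRz) \to \exists w (y = w \wedge z = w)).

\forall x \forall y \forall z ((x R^3 y \wedge xRz) \to \exists w (y = w \wedge z = w))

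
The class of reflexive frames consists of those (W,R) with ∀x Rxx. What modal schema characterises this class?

This is reflexivity; the standard corresponding axiom is T: □p → p.

□p → p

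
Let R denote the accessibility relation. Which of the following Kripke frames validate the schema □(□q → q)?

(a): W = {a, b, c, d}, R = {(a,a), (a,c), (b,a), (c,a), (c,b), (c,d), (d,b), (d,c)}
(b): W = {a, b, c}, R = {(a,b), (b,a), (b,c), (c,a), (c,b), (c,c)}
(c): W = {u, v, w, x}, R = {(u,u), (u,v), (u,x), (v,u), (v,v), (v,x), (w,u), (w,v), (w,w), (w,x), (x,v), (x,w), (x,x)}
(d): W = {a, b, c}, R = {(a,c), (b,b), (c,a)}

(c)

This is the axiom for shift-reflexivity; its first-order frame correspondent is ∀x ∀y (Rxy → Ryy).
(a): fails — Rcd but not Rdd.
(b): fails — Rab but not Rbb.
(c): condition met.
(d): fails — Rac but not Rcc.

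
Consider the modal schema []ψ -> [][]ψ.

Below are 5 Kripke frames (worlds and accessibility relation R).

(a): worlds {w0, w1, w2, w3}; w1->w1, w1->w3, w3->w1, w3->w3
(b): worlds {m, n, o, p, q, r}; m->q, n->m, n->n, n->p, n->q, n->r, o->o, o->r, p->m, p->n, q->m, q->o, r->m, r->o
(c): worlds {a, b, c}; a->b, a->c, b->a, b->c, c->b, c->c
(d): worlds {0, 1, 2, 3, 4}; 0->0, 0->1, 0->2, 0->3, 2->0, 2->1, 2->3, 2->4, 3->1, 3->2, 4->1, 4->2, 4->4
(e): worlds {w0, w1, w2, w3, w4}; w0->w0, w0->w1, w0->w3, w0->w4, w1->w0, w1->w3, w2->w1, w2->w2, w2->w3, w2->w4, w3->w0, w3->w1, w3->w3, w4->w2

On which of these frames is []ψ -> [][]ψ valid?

(a)

Frame correspondent (Sahlqvist): forall x forall y forall z (Rxy & Ryz -> Rxz) — i.e. transitivity.
(a): ✓.
(b): fails — Rnr and Rro but not Rno.
(c): fails — Rbc and Rcb but not Rbb.
(d): fails — R32 and R23 but not R33.
(e): fails — Rw1w0 and Rw0w4 but not Rw1w4.
Valid on: (a).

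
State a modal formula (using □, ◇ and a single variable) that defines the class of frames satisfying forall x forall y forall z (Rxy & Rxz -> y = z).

The condition is partial functionality. The CD schema ◇q → □q defines it.
Suppose ◇q→□q is valid. Take Rxy, Rxz and set V(q)={y}. Then ◇q at x, so □q at x, so q at z, i.e. z=y.

◇q → □q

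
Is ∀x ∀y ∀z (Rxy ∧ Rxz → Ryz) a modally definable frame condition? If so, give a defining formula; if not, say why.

Yes: it is the Euclidean property, defined by the 5 schema ◇p → □◇p.
Suppose ◇p→□◇p is valid. Take Rxy, Rxz and set V(p)={y}. Then ◇p at x, so □◇p at x, so ◇p at z, so some w with Rzw has p; w=y, i.e. Rzy. By symmetry of the argument, Ryz.

Yes — defined by ◇p → □◇p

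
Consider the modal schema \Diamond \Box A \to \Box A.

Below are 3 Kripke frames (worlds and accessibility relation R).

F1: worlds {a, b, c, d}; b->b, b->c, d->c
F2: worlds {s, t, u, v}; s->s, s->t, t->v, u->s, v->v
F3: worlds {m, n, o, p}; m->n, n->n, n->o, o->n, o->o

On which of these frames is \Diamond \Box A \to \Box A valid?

F3

Frame correspondent (Sahlqvist): \forall x \forall y \forall z (Rxy \wedge Rxz \to Ryz) — i.e. the Euclidean property.
F1: fails — Rbc and Rbc but not Rcc.
F2: fails — Rst and Rss but not Rts.
F3: condition met.
Valid on: F3.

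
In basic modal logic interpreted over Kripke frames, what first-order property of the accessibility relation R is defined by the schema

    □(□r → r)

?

shift-reflexivity

Suppose □(□r→r) is valid. Take Rxy and set V(r)={w : Ryw}. Then at y, □r holds; since □(□r→r) at x, □r→r at y, so r at y, i.e. Ryy.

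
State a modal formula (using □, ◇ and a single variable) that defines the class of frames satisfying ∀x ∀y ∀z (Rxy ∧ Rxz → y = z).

This is partial functionality; the standard corresponding axiom is CD: ◇q → □q.

◇q → □q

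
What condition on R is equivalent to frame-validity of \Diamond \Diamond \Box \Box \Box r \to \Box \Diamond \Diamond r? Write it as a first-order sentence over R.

\forall x \forall y \forall z ((x R^2 y \wedge xRz) \to \exists w (y R^3 w \wedge z R^2 w))

This is a Sahlqvist (Geach-type) schema ◇^2□^3r → □^1◇^2r.
Minimal-valuation argument: fix x; take any y with xR^2y and any z with xR^1z. Set V(r) to the set of worlds R-reachable from y in exactly 3 steps. Then □^3r holds at y, so the antecedent holds at x; validity forces ◇^2r at z, giving a w with zR^2w and yR^3w.
First-order correspondent: \forall x \forall y \forall z ((x R^2 y \wedge xRz) \to \exists w (y R^3 w \wedge z R^2 w)).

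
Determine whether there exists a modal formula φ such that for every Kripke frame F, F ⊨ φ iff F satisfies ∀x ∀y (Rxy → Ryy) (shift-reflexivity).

Yes, by □(□q → q)

Yes: it is shift-reflexivity, defined by the T□ schema □(□q → q).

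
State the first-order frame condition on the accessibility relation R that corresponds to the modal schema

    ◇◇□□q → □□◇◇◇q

This is a Sahlqvist (Geach-type) schema ◇^2□^2q → □^2◇^3q.
Minimal-valuation argument: fix x; take any y with xR^2y and any z with xR^2z. Set V(q) to the set of worlds R-reachable from y in exactly 2 steps. Then □^2q holds at y, so the antecedent holds at x; validity forces ◇^3q at z, giving a w with zR^3w and yR^2w.
First-order correspondent: ∀x ∀y ∀z ((xR²y ∧ xR²z) → ∃w (yR²w ∧ zR³w)).

∀x ∀y ∀z ((xR²y ∧ xR²z) → ∃w (yR²w ∧ zR³w))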